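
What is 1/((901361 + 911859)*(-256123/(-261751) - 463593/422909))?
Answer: -930225661/198527927015680 ≈ -4.6856e-6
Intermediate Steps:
1/((901361 + 911859)*(-256123/(-261751) - 463593/422909)) = 1/(1813220*(-256123*(-1/261751) - 463593*1/422909)) = 1/(1813220*(36589/37393 - 463593/422909)) = 1/(1813220*(-1861315648/15813836237)) = (1/1813220)*(-15813836237/1861315648) = -930225661/198527927015680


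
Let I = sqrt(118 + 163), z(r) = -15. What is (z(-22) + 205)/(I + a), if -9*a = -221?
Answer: 37791/2608 - 1539*sqrt(281)/2608 ≈ 4.5984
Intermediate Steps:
a = 221/9 (a = -1/9*(-221) = 221/9 ≈ 24.556)
I = sqrt(281) ≈ 16.763
(z(-22) + 205)/(I + a) = (-15 + 205)/(sqrt(281) + 221/9) = 190/(221/9 + sqrt(281))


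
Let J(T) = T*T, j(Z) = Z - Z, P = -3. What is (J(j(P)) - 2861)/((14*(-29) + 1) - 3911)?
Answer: 2861/4316 ≈ 0.66288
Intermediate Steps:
j(Z) = 0
J(T) = T²
(J(j(P)) - 2861)/((14*(-29) + 1) - 3911) = (0² - 2861)/((14*(-29) + 1) - 3911) = (0 - 2861)/((-406 + 1) - 3911) = -2861/(-405 - 3911) = -2861/(-4316) = -2861*(-1/4316) = 2861/4316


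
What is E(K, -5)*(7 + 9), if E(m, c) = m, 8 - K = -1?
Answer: 144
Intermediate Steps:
K = 9 (K = 8 - 1*(-1) = 8 + 1 = 9)
E(K, -5)*(7 + 9) = 9*(7 + 9) = 9*16 = 144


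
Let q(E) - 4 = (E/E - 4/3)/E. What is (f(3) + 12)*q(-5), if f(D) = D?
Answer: 61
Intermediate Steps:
q(E) = 4 - 1/(3*E) (q(E) = 4 + (E/E - 4/3)/E = 4 + (1 - 4*1/3)/E = 4 + (1 - 4/3)/E = 4 - 1/(3*E))
(f(3) + 12)*q(-5) = (3 + 12)*(4 - 1/3/(-5)) = 15*(4 - 1/3*(-1/5)) = 15*(4 + 1/15) = 15*(61/15) = 61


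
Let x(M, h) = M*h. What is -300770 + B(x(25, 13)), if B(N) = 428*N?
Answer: -161670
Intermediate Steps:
-300770 + B(x(25, 13)) = -300770 + 428*(25*13) = -300770 + 428*325 = -300770 + 139100 = -161670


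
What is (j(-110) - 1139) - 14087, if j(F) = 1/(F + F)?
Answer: -3349721/220 ≈ -15226.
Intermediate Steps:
j(F) = 1/(2*F)
(j(-110) - 1139) - 14087 = ((½)/(-110) - 1139) - 14087 = ((½)*(-1/110) - 1139) - 14087 = (-1/220 - 1139) - 14087 = -250581/220 - 14087 = -3349721/220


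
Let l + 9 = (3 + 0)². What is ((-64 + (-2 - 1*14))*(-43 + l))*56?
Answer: 192640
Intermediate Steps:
l = 0 (l = -9 + (3 + 0)² = -9 + 3² = -9 + 9 = 0)
((-64 + (-2 - 1*14))*(-43 + l))*56 = ((-64 + (-2 - 1*14))*(-43 + 0))*56 = ((-64 + (-2 - 14))*(-43))*56 = ((-64 - 16)*(-43))*56 = -80*(-43)*56 = 3440*56 = 192640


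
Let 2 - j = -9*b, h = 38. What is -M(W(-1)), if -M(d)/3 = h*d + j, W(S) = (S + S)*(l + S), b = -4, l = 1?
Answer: -102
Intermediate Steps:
j = -34 (j = 2 - (-9)*(-4) = 2 - 1*36 = 2 - 36 = -34)
W(S) = 2*S*(1 + S) (W(S) = (S + S)*(1 + S) = (2*S)*(1 + S) = 2*S*(1 + S))
M(d) = 102 - 114*d (M(d) = -3*(38*d - 34) = -3*(-34 + 38*d) = 102 - 114*d)
-M(W(-1)) = -(102 - 228*(-1)*(1 - 1)) = -(102 - 228*(-1)*0) = -(102 - 114*0) = -(102 + 0) = -1*102 = -102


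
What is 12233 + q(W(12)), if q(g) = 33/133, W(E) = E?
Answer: 1627022/133 ≈ 12233.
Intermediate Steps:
q(g) = 33/133 (q(g) = 33*(1/133) = 33/133)
12233 + q(W(12)) = 12233 + 33/133 = 1627022/133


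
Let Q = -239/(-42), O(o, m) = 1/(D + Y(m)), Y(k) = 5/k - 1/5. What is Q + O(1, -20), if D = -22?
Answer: 106471/18858 ≈ 5.6459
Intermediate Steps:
Y(k) = -⅕ + 5/k (Y(k) = 5/k - 1*⅕ = 5/k - ⅕ = -⅕ + 5/k)
O(o, m) = 1/(-22 + (25 - m)/(5*m))
Q = 239/42 (Q = -239*(-1/42) = 239/42 ≈ 5.6905)
Q + O(1, -20) = 239/42 - 5*(-20)/(-25 + 111*(-20)) = 239/42 - 5*(-20)/(-25 - 2220) = 239/42 - 5*(-20)/(-2245) = 239/42 - 5*(-20)*(-1/2245) = 239/42 - 20/449 = 106471/18858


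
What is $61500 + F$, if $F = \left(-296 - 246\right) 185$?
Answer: $-38770$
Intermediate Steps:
$F = -100270$ ($F = \left(-542\right) 185 = -100270$)
$61500 + F = 61500 - 100270 = -38770$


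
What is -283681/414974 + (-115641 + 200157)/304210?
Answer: -25613327213/63119620270 ≈ -0.40579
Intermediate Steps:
-283681/414974 + (-115641 + 200157)/304210 = -283681*1/414974 + 84516*(1/304210) = -283681/414974 + 42258/152105 = -25613327213/63119620270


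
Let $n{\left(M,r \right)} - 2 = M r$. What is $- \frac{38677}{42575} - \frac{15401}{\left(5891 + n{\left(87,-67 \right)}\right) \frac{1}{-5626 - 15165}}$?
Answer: $\frac{13632605806497}{2724800} \approx 5.0032 \cdot 10^{6}$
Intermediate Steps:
$n{\left(M,r \right)} = 2 + M r$
$- \frac{38677}{42575} - \frac{15401}{\left(5891 + n{\left(87,-67 \right)}\right) \frac{1}{-5626 - 15165}} = - \frac{38677}{42575} - \frac{15401}{\left(5891 + \left(2 + 87 \left(-67\right)\right)\right) \frac{1}{-5626 - 15165}} = \left(-38677\right) \frac{1}{42575} - \frac{15401}{\left(5891 + \left(2 - 5829\right)\right) \frac{1}{-20791}} = - \frac{38677}{42575} - \frac{15401}{\left(5891 - 5827\right) \left(- \frac{1}{20791}\right)} = - \frac{38677}{42575} - \frac{15401}{64 \left(- \frac{1}{20791}\right)} = - \frac{38677}{42575} - \frac{15401}{- \frac{64}{20791}} = - \frac{38677}{42575} - - \frac{320202191}{64} = - \frac{38677}{42575} + \frac{320202191}{64} = \frac{13632605806497}{2724800}$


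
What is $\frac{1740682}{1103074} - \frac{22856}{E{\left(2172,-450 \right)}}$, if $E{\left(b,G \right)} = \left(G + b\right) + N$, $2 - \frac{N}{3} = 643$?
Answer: $\frac{12780868213}{110858937} \approx 115.29$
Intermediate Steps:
$N = -1923$ ($N = 6 - 1929 = -1923$)
$E{\left(b,G \right)} = -1923 + G + b$ ($E{\left(b,G \right)} = \left(G + b\right) - 1923 = -1923 + G + b$)
$\frac{1740682}{1103074} - \frac{22856}{E{\left(2172,-450 \right)}} = \frac{1740682}{1103074} - \frac{22856}{-1923 - 450 + 2172} = 1740682 \cdot \frac{1}{1103074} - \frac{22856}{-201} = \frac{870341}{551537} - - \frac{22856}{201} = \frac{870341}{551537} + \frac{22856}{201} = \frac{12780868213}{110858937}$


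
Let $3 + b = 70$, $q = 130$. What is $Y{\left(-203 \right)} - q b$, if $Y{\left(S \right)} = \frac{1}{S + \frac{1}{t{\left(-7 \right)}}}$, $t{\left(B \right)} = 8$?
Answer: $- \frac{14136338}{1623} \approx -8710.0$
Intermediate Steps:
$b = 67$ ($b = -3 + 70 = 67$)
$Y{\left(S \right)} = \frac{1}{\frac{1}{8} + S}$ ($Y{\left(S \right)} = \frac{1}{S + \frac{1}{8}} = \frac{1}{\frac{1}{8} + S}$)
$Y{\left(-203 \right)} - q b = \frac{8}{1 + 8 \left(-203\right)} - 130 \cdot 67 = \frac{8}{1 - 1624} - 8710 = \frac{8}{-1623} - 8710 = 8 \left(- \frac{1}{1623}\right) - 8710 = - \frac{8}{1623} - 8710 = - \frac{14136338}{1623}$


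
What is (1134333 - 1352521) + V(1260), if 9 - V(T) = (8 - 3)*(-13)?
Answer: -218114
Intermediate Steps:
V(T) = 74 (V(T) = 9 - (8 - 3)*(-13) = 9 - 5*(-13) = 9 - 1*(-65) = 9 + 65 = 74)
(1134333 - 1352521) + V(1260) = (1134333 - 1352521) + 74 = -218188 + 74 = -218114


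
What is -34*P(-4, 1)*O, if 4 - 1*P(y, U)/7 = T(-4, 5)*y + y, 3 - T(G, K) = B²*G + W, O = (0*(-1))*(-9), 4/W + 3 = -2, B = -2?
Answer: 0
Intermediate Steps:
W = -⅘ (W = 4/(-3 - 2) = 4/(-5) = 4*(-⅕) = -⅘ ≈ -0.80000)
O = 0 (O = 0*(-9) = 0)
T(G, K) = 19/5 - 4*G (T(G, K) = 3 - ((-2)²*G - ⅘) = 3 - (4*G - ⅘) = 3 - (-⅘ + 4*G) = 3 + (⅘ - 4*G) = 19/5 - 4*G)
P(y, U) = 28 - 728*y/5 (P(y, U) = 28 - 7*((19/5 - 4*(-4))*y + y) = 28 - 7*((19/5 + 16)*y + y) = 28 - 7*(99*y/5 + y) = 28 - 728*y/5)
-34*P(-4, 1)*O = -34*(28 - 728/5*(-4))*0 = -34*(28 + 2912/5)*0 = -103768*0/5 = -34*0 = 0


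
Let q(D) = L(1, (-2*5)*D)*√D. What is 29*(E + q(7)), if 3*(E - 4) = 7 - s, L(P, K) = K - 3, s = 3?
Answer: 464/3 - 2117*√7 ≈ -5446.4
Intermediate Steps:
L(P, K) = -3 + K
q(D) = √D*(-3 - 10*D) (q(D) = (-3 + (-2*5)*D)*√D = (-3 - 10*D)*√D = √D*(-3 - 10*D))
E = 16/3 (E = 4 + (7 - 1*3)/3 = 4 + (7 - 3)/3 = 4 + (⅓)*4 = 4 + 4/3 = 16/3 ≈ 5.3333)
29*(E + q(7)) = 29*(16/3 + √7*(-3 - 10*7)) = 29*(16/3 + √7*(-3 - 70)) = 29*(16/3 + √7*(-73)) = 29*(16/3 - 73*√7) = 464/3 - 2117*√7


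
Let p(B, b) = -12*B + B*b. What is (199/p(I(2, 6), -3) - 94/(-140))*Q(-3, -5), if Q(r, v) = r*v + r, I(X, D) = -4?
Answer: 335/7 ≈ 47.857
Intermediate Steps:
Q(r, v) = r + r*v
(199/p(I(2, 6), -3) - 94/(-140))*Q(-3, -5) = (199/((-4*(-12 - 3))) - 94/(-140))*(-3*(1 - 5)) = (199/((-4*(-15))) - 94*(-1/140))*(-3*(-4)) = (199/60 + 47/70)*12 = (335/84)*12 = 335/7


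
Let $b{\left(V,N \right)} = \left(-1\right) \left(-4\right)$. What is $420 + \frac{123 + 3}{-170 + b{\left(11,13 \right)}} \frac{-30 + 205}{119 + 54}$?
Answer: $\frac{6019755}{14359} \approx 419.23$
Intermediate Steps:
$b{\left(V,N \right)} = 4$
$420 + \frac{123 + 3}{-170 + b{\left(11,13 \right)}} \frac{-30 + 205}{119 + 54} = 420 + \frac{123 + 3}{-170 + 4} \frac{-30 + 205}{119 + 54} = 420 + \frac{126}{-166} \cdot \frac{175}{173} = 420 + 126 \left(- \frac{1}{166}\right) 175 \cdot \frac{1}{173} = 420 - \frac{11025}{14359} = \frac{6019755}{14359}$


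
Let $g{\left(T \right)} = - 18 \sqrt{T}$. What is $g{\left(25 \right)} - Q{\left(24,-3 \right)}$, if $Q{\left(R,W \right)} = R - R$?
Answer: $-90$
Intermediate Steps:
$Q{\left(R,W \right)} = 0$
$g{\left(25 \right)} - Q{\left(24,-3 \right)} = - 18 \sqrt{25} - 0 = \left(-18\right) 5 + 0 = -90 + 0 = -90$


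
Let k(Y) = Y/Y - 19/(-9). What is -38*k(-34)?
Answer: -1064/9 ≈ -118.22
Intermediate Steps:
k(Y) = 28/9 (k(Y) = 1 - 19*(-⅑) = 1 + 19/9 = 28/9)
-38*k(-34) = -38*28/9 = -1064/9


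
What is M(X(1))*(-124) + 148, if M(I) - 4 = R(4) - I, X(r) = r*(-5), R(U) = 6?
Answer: -1712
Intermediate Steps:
X(r) = -5*r
M(I) = 10 - I (M(I) = 4 + (6 - I) = 10 - I)
M(X(1))*(-124) + 148 = (10 - (-5))*(-124) + 148 = (10 - 1*(-5))*(-124) + 148 = (10 + 5)*(-124) + 148 = 15*(-124) + 148 = -1860 + 148 = -1712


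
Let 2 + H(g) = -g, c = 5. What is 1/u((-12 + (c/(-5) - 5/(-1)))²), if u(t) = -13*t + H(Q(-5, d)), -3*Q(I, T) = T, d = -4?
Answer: -3/2506 ≈ -0.0011971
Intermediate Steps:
Q(I, T) = -T/3
H(g) = -2 - g
u(t) = -10/3 - 13*t (u(t) = -13*t + (-2 - (-1)*(-4)/3) = -13*t + (-2 - 1*4/3) = -13*t + (-2 - 4/3) = -13*t - 10/3 = -10/3 - 13*t)
1/u((-12 + (c/(-5) - 5/(-1)))²) = 1/(-10/3 - 13*(-12 + (5/(-5) - 5/(-1)))²) = 1/(-10/3 - 13*(-12 + (5*(-⅕) - 5*(-1)))²) = 1/(-10/3 - 13*(-12 + (-1 + 5))²) = 1/(-10/3 - 13*(-12 + 4)²) = 1/(-10/3 - 13*(-8)²) = 1/(-10/3 - 13*64) = 1/(-10/3 - 832) = 1/(-2506/3) = -3/2506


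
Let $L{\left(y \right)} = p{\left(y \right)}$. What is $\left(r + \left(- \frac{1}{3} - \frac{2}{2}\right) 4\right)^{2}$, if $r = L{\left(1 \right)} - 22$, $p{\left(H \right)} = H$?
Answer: $\frac{6241}{9} \approx 693.44$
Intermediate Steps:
$L{\left(y \right)} = y$
$r = -21$ ($r = 1 - 22 = -21$)
$\left(r + \left(- \frac{1}{3} - \frac{2}{2}\right) 4\right)^{2} = \left(-21 + \left(- \frac{1}{3} - \frac{2}{2}\right) 4\right)^{2} = \left(-21 + \left(\left(-1\right) \frac{1}{3} - 1\right) 4\right)^{2} = \left(-21 + \left(- \frac{1}{3} - 1\right) 4\right)^{2} = \left(-21 - \frac{16}{3}\right)^{2} = \left(- \frac{79}{3}\right)^{2} = \frac{6241}{9}$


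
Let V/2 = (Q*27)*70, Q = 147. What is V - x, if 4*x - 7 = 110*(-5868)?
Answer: 2868113/4 ≈ 7.1703e+5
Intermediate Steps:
V = 555660 (V = 2*((147*27)*70) = 2*(3969*70) = 2*277830 = 555660)
x = -645473/4 (x = 7/4 + (110*(-5868))/4 = 7/4 + (1/4)*(-645480) = 7/4 - 161370 = -645473/4 ≈ -1.6137e+5)
V - x = 555660 - 1*(-645473/4) = 555660 + 645473/4 = 2868113/4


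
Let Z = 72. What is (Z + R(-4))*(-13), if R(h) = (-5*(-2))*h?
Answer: -416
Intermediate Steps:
R(h) = 10*h
(Z + R(-4))*(-13) = (72 + 10*(-4))*(-13) = (72 - 40)*(-13) = 32*(-13) = -416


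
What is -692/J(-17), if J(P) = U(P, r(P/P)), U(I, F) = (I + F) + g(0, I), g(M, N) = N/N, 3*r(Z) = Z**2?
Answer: 2076/47 ≈ 44.170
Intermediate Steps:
r(Z) = Z**2/3
g(M, N) = 1
U(I, F) = 1 + F + I (U(I, F) = (I + F) + 1 = (F + I) + 1 = 1 + F + I)
J(P) = 4/3 + P (J(P) = 1 + (P/P)**2/3 + P = 1 + (1/3)*1**2 + P = 1 + (1/3)*1 + P = 1 + 1/3 + P = 4/3 + P)
-692/J(-17) = -692/(4/3 - 17) = -692/(-47/3) = -692*(-3/47) = 2076/47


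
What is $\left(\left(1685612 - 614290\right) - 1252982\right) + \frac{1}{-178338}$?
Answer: $- \frac{32396881081}{178338} \approx -1.8166 \cdot 10^{5}$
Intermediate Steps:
$\left(\left(1685612 - 614290\right) - 1252982\right) + \frac{1}{-178338} = \left(1071322 - 1252982\right) - \frac{1}{178338} = -181660 - \frac{1}{178338} = - \frac{32396881081}{178338}$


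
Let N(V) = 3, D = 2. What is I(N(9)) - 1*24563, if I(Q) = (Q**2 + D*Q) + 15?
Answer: -24533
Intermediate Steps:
I(Q) = 15 + Q**2 + 2*Q (I(Q) = (Q**2 + 2*Q) + 15 = 15 + Q**2 + 2*Q)
I(N(9)) - 1*24563 = (15 + 3**2 + 2*3) - 1*24563 = (15 + 9 + 6) - 24563 = 30 - 24563 = -24533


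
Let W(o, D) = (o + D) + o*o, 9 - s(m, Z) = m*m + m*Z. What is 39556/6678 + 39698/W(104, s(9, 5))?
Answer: 115404452/12023739 ≈ 9.5981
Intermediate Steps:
s(m, Z) = 9 - m² - Z*m (s(m, Z) = 9 - (m*m + m*Z) = 9 - (m² + Z*m) = 9 + (-m² - Z*m) = 9 - m² - Z*m)
W(o, D) = D + o + o² (W(o, D) = (D + o) + o² = D + o + o²)
39556/6678 + 39698/W(104, s(9, 5)) = 39556/6678 + 39698/((9 - 1*9² - 1*5*9) + 104 + 104²) = 39556*(1/6678) + 39698/((9 - 1*81 - 45) + 104 + 10816) = 19778/3339 + 39698/((9 - 81 - 45) + 104 + 10816) = 19778/3339 + 39698/(-117 + 104 + 10816) = 19778/3339 + 39698/10803 = 115404452/12023739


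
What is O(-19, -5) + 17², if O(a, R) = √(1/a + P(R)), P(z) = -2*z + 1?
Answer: 289 + 4*√247/19 ≈ 292.31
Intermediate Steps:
P(z) = 1 - 2*z
O(a, R) = √(1 + 1/a - 2*R) (O(a, R) = √(1/a + (1 - 2*R)) = √(1 + 1/a - 2*R))
O(-19, -5) + 17² = √(1 + 1/(-19) - 2*(-5)) + 17² = √(1 - 1/19 + 10) + 289 = √(208/19) + 289 = 4*√247/19 + 289 = 289 + 4*√247/19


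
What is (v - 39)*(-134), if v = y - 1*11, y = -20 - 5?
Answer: 10050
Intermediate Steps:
y = -25
v = -36 (v = -25 - 1*11 = -25 - 11 = -36)
(v - 39)*(-134) = (-36 - 39)*(-134) = -75*(-134) = 10050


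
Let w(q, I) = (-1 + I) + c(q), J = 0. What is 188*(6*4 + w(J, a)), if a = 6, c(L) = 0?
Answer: 5452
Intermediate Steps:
w(q, I) = -1 + I (w(q, I) = (-1 + I) + 0 = -1 + I)
188*(6*4 + w(J, a)) = 188*(6*4 + (-1 + 6)) = 188*(24 + 5) = 188*29 = 5452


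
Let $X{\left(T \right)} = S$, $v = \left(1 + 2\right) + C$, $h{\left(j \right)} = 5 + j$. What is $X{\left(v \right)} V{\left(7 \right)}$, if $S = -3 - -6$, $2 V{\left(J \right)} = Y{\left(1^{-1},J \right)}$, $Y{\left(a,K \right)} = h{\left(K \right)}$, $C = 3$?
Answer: $18$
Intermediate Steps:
$Y{\left(a,K \right)} = 5 + K$
$V{\left(J \right)} = \frac{5}{2} + \frac{J}{2}$ ($V{\left(J \right)} = \frac{5 + J}{2} = \frac{5}{2} + \frac{J}{2}$)
$v = 6$ ($v = \left(1 + 2\right) + 3 = 3 + 3 = 6$)
$S = 3$ ($S = -3 + 6 = 3$)
$X{\left(T \right)} = 3$
$X{\left(v \right)} V{\left(7 \right)} = 3 \left(\frac{5}{2} + \frac{1}{2} \cdot 7\right) = 3 \left(\frac{5}{2} + \frac{7}{2}\right) = 3 \cdot 6 = 18$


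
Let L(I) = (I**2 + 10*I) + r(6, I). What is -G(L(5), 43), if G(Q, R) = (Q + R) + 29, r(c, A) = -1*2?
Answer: -145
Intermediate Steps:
r(c, A) = -2
L(I) = -2 + I**2 + 10*I (L(I) = (I**2 + 10*I) - 2 = -2 + I**2 + 10*I)
G(Q, R) = 29 + Q + R
-G(L(5), 43) = -(29 + (-2 + 5**2 + 10*5) + 43) = -(29 + (-2 + 25 + 50) + 43) = -(29 + 73 + 43) = -1*145 = -145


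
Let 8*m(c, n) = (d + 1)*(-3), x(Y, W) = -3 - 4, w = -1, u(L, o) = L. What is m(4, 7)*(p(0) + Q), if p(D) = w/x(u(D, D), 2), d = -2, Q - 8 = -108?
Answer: -2097/56 ≈ -37.446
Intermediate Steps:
x(Y, W) = -7
Q = -100 (Q = 8 - 108 = -100)
p(D) = ⅐ (p(D) = -1/(-7) = -1*(-⅐) = ⅐)
m(c, n) = 3/8 (m(c, n) = ((-2 + 1)*(-3))/8 = (-1*(-3))/8 = (⅛)*3 = 3/8)
m(4, 7)*(p(0) + Q) = 3*(⅐ - 100)/8 = (3/8)*(-699/7) = -2097/56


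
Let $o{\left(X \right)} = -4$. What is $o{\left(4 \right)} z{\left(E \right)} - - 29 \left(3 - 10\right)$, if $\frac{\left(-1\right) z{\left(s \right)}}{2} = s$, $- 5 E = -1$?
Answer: $- \frac{1007}{5} \approx -201.4$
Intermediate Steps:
$E = \frac{1}{5}$ ($E = \left(- \frac{1}{5}\right) \left(-1\right) = \frac{1}{5} \approx 0.2$)
$z{\left(s \right)} = - 2 s$
$o{\left(4 \right)} z{\left(E \right)} - - 29 \left(3 - 10\right) = - 4 \left(\left(-2\right) \frac{1}{5}\right) - - 29 \left(3 - 10\right) = \left(-4\right) \left(- \frac{2}{5}\right) - \left(-29\right) \left(-7\right) = \frac{8}{5} - 203 = - \frac{1007}{5}$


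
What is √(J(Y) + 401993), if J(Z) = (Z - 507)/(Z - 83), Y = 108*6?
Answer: √128326295090/565 ≈ 634.03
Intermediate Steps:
Y = 648
J(Z) = (-507 + Z)/(-83 + Z)
√(J(Y) + 401993) = √((-507 + 648)/(-83 + 648) + 401993) = √(141/565 + 401993) = √(227126186/565) = √128326295090/565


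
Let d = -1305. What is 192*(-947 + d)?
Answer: -432384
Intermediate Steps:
192*(-947 + d) = 192*(-947 - 1305) = 192*(-2252) = -432384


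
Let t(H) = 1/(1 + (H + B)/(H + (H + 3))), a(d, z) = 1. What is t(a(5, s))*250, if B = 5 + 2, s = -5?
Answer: 1250/13 ≈ 96.154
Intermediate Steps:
B = 7
t(H) = 1/(1 + (7 + H)/(3 + 2*H)) (t(H) = 1/(1 + (H + 7)/(H + (H + 3))) = 1/(1 + (7 + H)/(H + (3 + H))) = 1/(1 + (7 + H)/(3 + 2*H)))
t(a(5, s))*250 = ((3 + 2*1)/(10 + 3*1))*250 = ((3 + 2)/(10 + 3))*250 = (5/13)*250 = 1250/13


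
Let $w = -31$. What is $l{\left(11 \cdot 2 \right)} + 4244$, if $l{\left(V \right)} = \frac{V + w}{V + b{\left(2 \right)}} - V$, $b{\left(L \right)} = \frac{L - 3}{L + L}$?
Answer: $\frac{122426}{29} \approx 4221.6$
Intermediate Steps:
$b{\left(L \right)} = \frac{-3 + L}{2 L}$
$l{\left(V \right)} = - V + \frac{-31 + V}{- \frac{1}{4} + V}$ ($l{\left(V \right)} = \frac{V - 31}{V + \frac{-3 + 2}{2 \cdot 2}} - V = \frac{-31 + V}{V + \frac{1}{2} \cdot \frac{1}{2} \left(-1\right)} - V = \frac{-31 + V}{V - \frac{1}{4}} - V = \frac{-31 + V}{- \frac{1}{4} + V} - V = - V + \frac{-31 + V}{- \frac{1}{4} + V}$)
$l{\left(11 \cdot 2 \right)} + 4244 = \frac{-124 - 4 \left(11 \cdot 2\right)^{2} + 5 \cdot 11 \cdot 2}{-1 + 4 \cdot 11 \cdot 2} + 4244 = \frac{-124 - 4 \cdot 22^{2} + 5 \cdot 22}{-1 + 4 \cdot 22} + 4244 = \frac{-124 - 1936 + 110}{-1 + 88} + 4244 = \frac{-124 - 1936 + 110}{87} + 4244 = \frac{1}{87} \left(-1950\right) + 4244 = - \frac{650}{29} + 4244 = \frac{122426}{29}$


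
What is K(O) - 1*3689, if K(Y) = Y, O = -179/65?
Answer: -239964/65 ≈ -3691.8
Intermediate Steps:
O = -179/65 (O = -179*1/65 = -179/65 ≈ -2.7538)
K(O) - 1*3689 = -179/65 - 1*3689 = -179/65 - 3689 = -239964/65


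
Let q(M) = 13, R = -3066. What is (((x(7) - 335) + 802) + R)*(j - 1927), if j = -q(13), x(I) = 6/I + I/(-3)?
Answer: 105943400/21 ≈ 5.0449e+6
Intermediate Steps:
x(I) = 6/I - I/3 (x(I) = 6/I + I*(-1/3) = 6/I - I/3)
j = -13 (j = -1*13 = -13)
(((x(7) - 335) + 802) + R)*(j - 1927) = ((((6/7 - 1/3*7) - 335) + 802) - 3066)*(-13 - 1927) = ((((6*(1/7) - 7/3) - 335) + 802) - 3066)*(-1940) = ((((6/7 - 7/3) - 335) + 802) - 3066)*(-1940) = (((-31/21 - 335) + 802) - 3066)*(-1940) = ((-7066/21 + 802) - 3066)*(-1940) = (9776/21 - 3066)*(-1940) = -54610/21*(-1940) = 105943400/21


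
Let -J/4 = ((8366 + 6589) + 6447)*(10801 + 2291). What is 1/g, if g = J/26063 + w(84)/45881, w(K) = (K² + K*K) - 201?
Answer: -1195796503/51422141681223 ≈ -2.3255e-5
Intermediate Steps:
w(K) = -201 + 2*K² (w(K) = (K² + K²) - 201 = 2*K² - 201 = -201 + 2*K²)
J = -1120779936 (J = -4*((8366 + 6589) + 6447)*(10801 + 2291) = -4*(14955 + 6447)*13092 = -85608*13092 = -4*280194984 = -1120779936)
g = -51422141681223/1195796503 (g = -1120779936/26063 + (-201 + 2*84²)/45881 = -1120779936*1/26063 + (-201 + 2*7056)*(1/45881) = -1120779936/26063 + (-201 + 14112)*(1/45881) = -1120779936/26063 + 13911*(1/45881) = -1120779936/26063 + 13911/45881 = -51422141681223/1195796503 ≈ -43002.)
1/g = 1/(-51422141681223/1195796503) = -1195796503/51422141681223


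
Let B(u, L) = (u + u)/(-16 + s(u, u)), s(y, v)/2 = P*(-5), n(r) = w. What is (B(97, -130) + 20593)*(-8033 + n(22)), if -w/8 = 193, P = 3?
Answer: -4535111734/23 ≈ -1.9718e+8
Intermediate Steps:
w = -1544 (w = -8*193 = -1544)
n(r) = -1544
s(y, v) = -30 (s(y, v) = 2*(3*(-5)) = 2*(-15) = -30)
B(u, L) = -u/23 (B(u, L) = (u + u)/(-16 - 30) = (2*u)/(-46) = (2*u)*(-1/46) = -u/23)
(B(97, -130) + 20593)*(-8033 + n(22)) = (-1/23*97 + 20593)*(-8033 - 1544) = (-97/23 + 20593)*(-9577) = (473542/23)*(-9577) = -4535111734/23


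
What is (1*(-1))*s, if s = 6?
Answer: -6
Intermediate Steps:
(1*(-1))*s = (1*(-1))*6 = -1*6 = -6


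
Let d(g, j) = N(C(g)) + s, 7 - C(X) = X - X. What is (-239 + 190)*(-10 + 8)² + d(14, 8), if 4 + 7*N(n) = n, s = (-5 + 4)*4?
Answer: -1397/7 ≈ -199.57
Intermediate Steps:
s = -4 (s = -1*4 = -4)
C(X) = 7 (C(X) = 7 - (X - X) = 7 - 1*0 = 7 + 0 = 7)
N(n) = -4/7 + n/7
d(g, j) = -25/7 (d(g, j) = (-4/7 + (⅐)*7) - 4 = (-4/7 + 1) - 4 = 3/7 - 4 = -25/7)
(-239 + 190)*(-10 + 8)² + d(14, 8) = (-239 + 190)*(-10 + 8)² - 25/7 = -49*(-2)² - 25/7 = -49*4 - 25/7 = -196 - 25/7 = -1397/7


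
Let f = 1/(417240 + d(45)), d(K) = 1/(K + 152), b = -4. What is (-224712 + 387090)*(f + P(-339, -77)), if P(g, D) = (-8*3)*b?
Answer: 1281299332745394/82196281 ≈ 1.5588e+7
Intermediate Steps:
d(K) = 1/(152 + K)
P(g, D) = 96 (P(g, D) = -8*3*(-4) = -24*(-4) = 96)
f = 197/82196281 (f = 1/(417240 + 1/(152 + 45)) = 1/(417240 + 1/197) = 1/(82196281/197) = 197/82196281 ≈ 2.3967e-6)
(-224712 + 387090)*(f + P(-339, -77)) = (-224712 + 387090)*(197/82196281 + 96) = 162378*(7890843173/82196281) = 1281299332745394/82196281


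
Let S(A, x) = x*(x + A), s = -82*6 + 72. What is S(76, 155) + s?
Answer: 35385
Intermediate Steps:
s = -420 (s = -492 + 72 = -420)
S(A, x) = x*(A + x)
S(76, 155) + s = 155*(76 + 155) - 420 = 155*231 - 420 = 35805 - 420 = 35385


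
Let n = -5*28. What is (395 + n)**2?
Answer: 65025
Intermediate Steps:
n = -140
(395 + n)**2 = (395 - 140)**2 = 255**2 = 65025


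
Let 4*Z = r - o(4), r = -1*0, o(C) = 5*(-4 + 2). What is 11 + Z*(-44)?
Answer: -99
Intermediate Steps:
o(C) = -10 (o(C) = 5*(-2) = -10)
r = 0
Z = 5/2 (Z = (0 - 1*(-10))/4 = (0 + 10)/4 = (¼)*10 = 5/2 ≈ 2.5000)
11 + Z*(-44) = 11 + (5/2)*(-44) = 11 - 110 = -99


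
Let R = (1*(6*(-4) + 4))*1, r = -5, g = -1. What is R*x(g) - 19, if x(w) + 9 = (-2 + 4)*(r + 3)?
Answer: 241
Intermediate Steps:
x(w) = -13 (x(w) = -9 + (-2 + 4)*(-5 + 3) = -9 + 2*(-2) = -9 - 4 = -13)
R = -20 (R = (1*(-24 + 4))*1 = (1*(-20))*1 = -20*1 = -20)
R*x(g) - 19 = -20*(-13) - 19 = 260 - 19 = 241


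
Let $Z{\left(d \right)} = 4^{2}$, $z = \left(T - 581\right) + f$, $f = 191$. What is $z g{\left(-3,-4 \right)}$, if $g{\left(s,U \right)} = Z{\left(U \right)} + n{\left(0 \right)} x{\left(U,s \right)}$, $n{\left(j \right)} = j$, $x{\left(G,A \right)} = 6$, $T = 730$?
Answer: $5440$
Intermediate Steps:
$z = 340$ ($z = \left(730 - 581\right) + 191 = 149 + 191 = 340$)
$Z{\left(d \right)} = 16$
$g{\left(s,U \right)} = 16$ ($g{\left(s,U \right)} = 16 + 0 \cdot 6 = 16 + 0 = 16$)
$z g{\left(-3,-4 \right)} = 340 \cdot 16 = 5440$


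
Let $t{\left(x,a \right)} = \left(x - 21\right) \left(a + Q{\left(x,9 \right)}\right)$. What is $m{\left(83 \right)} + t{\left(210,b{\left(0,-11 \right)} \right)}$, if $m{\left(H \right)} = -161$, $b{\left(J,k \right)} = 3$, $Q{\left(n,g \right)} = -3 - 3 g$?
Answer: $-5264$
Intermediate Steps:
$t{\left(x,a \right)} = \left(-30 + a\right) \left(-21 + x\right)$ ($t{\left(x,a \right)} = \left(x - 21\right) \left(a - 30\right) = \left(-21 + x\right) \left(a - 30\right) = \left(-21 + x\right) \left(-30 + a\right) = \left(-30 + a\right) \left(-21 + x\right)$)
$m{\left(83 \right)} + t{\left(210,b{\left(0,-11 \right)} \right)} = -161 + \left(630 - 6300 - 63 + 3 \cdot 210\right) = -161 + \left(630 - 6300 - 63 + 630\right) = -161 - 5103 = -5264$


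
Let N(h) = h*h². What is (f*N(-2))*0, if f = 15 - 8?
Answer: 0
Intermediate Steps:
f = 7
N(h) = h³
(f*N(-2))*0 = (7*(-2)³)*0 = (7*(-8))*0 = -56*0 = 0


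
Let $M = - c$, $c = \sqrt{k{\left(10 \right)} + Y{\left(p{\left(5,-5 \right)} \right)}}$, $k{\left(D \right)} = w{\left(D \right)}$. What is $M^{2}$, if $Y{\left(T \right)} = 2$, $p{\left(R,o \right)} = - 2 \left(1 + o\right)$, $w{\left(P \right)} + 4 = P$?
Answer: $8$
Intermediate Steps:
$w{\left(P \right)} = -4 + P$
$k{\left(D \right)} = -4 + D$
$p{\left(R,o \right)} = -2 - 2 o$
$c = 2 \sqrt{2}$ ($c = \sqrt{\left(-4 + 10\right) + 2} = \sqrt{6 + 2} = \sqrt{8} = 2 \sqrt{2} \approx 2.8284$)
$M = - 2 \sqrt{2} \approx -2.8284$
$M^{2} = \left(- 2 \sqrt{2}\right)^{2} = 8$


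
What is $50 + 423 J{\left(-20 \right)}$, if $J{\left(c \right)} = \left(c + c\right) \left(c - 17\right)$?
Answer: $626090$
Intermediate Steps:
$J{\left(c \right)} = 2 c \left(-17 + c\right)$
$50 + 423 J{\left(-20 \right)} = 50 + 423 \cdot 2 \left(-20\right) \left(-17 - 20\right) = 50 + 423 \cdot 2 \left(-20\right) \left(-37\right) = 50 + 423 \cdot 1480 = 50 + 626040 = 626090$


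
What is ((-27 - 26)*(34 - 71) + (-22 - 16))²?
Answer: 3697929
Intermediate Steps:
((-27 - 26)*(34 - 71) + (-22 - 16))² = (-53*(-37) - 38)² = (1961 - 38)² = 1923² = 3697929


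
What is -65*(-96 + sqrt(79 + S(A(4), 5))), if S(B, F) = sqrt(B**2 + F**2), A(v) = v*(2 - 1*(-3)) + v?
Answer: 6240 - 65*sqrt(79 + sqrt(601)) ≈ 5578.7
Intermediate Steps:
A(v) = 6*v (A(v) = v*(2 + 3) + v = v*5 + v = 5*v + v = 6*v)
-65*(-96 + sqrt(79 + S(A(4), 5))) = -65*(-96 + sqrt(79 + sqrt((6*4)**2 + 5**2))) = -65*(-96 + sqrt(79 + sqrt(24**2 + 25))) = -65*(-96 + sqrt(79 + sqrt(576 + 25))) = -65*(-96 + sqrt(79 + sqrt(601))) = 6240 - 65*sqrt(79 + sqrt(601))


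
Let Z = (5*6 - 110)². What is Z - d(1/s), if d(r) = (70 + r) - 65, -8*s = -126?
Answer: 402881/63 ≈ 6394.9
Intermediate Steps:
s = 63/4 (s = -⅛*(-126) = 63/4 ≈ 15.750)
d(r) = 5 + r
Z = 6400 (Z = (30 - 110)² = (-80)² = 6400)
Z - d(1/s) = 6400 - (5 + 1/(63/4)) = 6400 - (5 + 4/63) = 6400 - 1*319/63 = 6400 - 319/63 = 402881/63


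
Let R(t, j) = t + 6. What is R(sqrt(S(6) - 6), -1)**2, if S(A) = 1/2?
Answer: (12 + I*sqrt(22))**2/4 ≈ 30.5 + 28.142*I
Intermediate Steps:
S(A) = 1/2 (S(A) = 1*(1/2) = 1/2)
R(t, j) = 6 + t
R(sqrt(S(6) - 6), -1)**2 = (6 + sqrt(1/2 - 6))**2 = (6 + sqrt(-11/2))**2 = (6 + I*sqrt(22)/2)**2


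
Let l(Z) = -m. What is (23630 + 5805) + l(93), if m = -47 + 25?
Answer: 29457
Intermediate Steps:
m = -22
l(Z) = 22 (l(Z) = -1*(-22) = 22)
(23630 + 5805) + l(93) = (23630 + 5805) + 22 = 29435 + 22 = 29457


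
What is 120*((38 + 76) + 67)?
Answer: 21720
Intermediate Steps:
120*((38 + 76) + 67) = 120*(114 + 67) = 120*181 = 21720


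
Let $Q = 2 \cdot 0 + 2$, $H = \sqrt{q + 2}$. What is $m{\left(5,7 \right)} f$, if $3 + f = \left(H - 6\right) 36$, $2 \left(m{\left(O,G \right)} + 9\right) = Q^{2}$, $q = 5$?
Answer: $1533 - 252 \sqrt{7} \approx 866.27$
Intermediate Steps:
$H = \sqrt{7}$ ($H = \sqrt{5 + 2} = \sqrt{7} \approx 2.6458$)
$Q = 2$ ($Q = 0 + 2 = 2$)
$m{\left(O,G \right)} = -7$ ($m{\left(O,G \right)} = -9 + \frac{2^{2}}{2} = -9 + \frac{1}{2} \cdot 4 = -9 + 2 = -7$)
$f = -219 + 36 \sqrt{7}$ ($f = -3 + \left(\sqrt{7} - 6\right) 36 = -3 + \left(-6 + \sqrt{7}\right) 36 = -3 - \left(216 - 36 \sqrt{7}\right) = -219 + 36 \sqrt{7} \approx -123.75$)
$m{\left(5,7 \right)} f = - 7 \left(-219 + 36 \sqrt{7}\right) = 1533 - 252 \sqrt{7}$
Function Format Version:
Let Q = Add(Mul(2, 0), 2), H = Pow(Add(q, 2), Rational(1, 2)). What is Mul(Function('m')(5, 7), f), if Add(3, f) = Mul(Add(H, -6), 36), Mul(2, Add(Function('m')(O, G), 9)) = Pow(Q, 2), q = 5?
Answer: Add(1533, Mul(-252, Pow(7, Rational(1, 2)))) ≈ 866.27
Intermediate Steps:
H = Pow(7, Rational(1, 2)) (H = Pow(Add(5, 2), Rational(1, 2)) = Pow(7, Rational(1, 2)) ≈ 2.6458)
Q = 2 (Q = Add(0, 2) = 2)
Function('m')(O, G) = -7 (Function('m')(O, G) = Add(-9, Mul(Rational(1, 2), Pow(2, 2))) = Add(-9, Mul(Rational(1, 2), 4)) = Add(-9, 2) = -7)
f = Add(-219, Mul(36, Pow(7, Rational(1, 2)))) (f = Add(-3, Mul(Add(Pow(7, Rational(1, 2)), -6), 36)) = Add(-3, Mul(Add(-6, Pow(7, Rational(1, 2))), 36)) = Add(-3, Add(-216, Mul(36, Pow(7, Rational(1, 2))))) = Add(-219, Mul(36, Pow(7, Rational(1, 2)))) ≈ -123.75)
Mul(Function('m')(5, 7), f) = Mul(-7, Add(-219, Mul(36, Pow(7, Rational(1, 2))))) = Add(1533, Mul(-252, Pow(7, Rational(1, 2))))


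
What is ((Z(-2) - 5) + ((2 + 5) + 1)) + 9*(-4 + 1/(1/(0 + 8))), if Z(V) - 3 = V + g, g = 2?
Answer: 42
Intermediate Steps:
Z(V) = 5 + V (Z(V) = 3 + (V + 2) = 3 + (2 + V) = 5 + V)
((Z(-2) - 5) + ((2 + 5) + 1)) + 9*(-4 + 1/(1/(0 + 8))) = (((5 - 2) - 5) + ((2 + 5) + 1)) + 9*(-4 + 1/(1/(0 + 8))) = ((3 - 5) + (7 + 1)) + 9*(-4 + 1/(1/8)) = (-2 + 8) + 9*(-4 + 1/(⅛)) = 6 + 9*(-4 + 8) = 6 + 9*4 = 6 + 36 = 42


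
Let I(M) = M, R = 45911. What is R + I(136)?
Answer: 46047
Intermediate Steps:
R + I(136) = 45911 + 136 = 46047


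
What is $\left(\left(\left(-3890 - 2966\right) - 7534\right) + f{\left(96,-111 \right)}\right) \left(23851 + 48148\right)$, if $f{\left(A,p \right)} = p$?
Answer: $-1044057499$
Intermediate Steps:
$\left(\left(\left(-3890 - 2966\right) - 7534\right) + f{\left(96,-111 \right)}\right) \left(23851 + 48148\right) = \left(\left(\left(-3890 - 2966\right) - 7534\right) - 111\right) \left(23851 + 48148\right) = \left(\left(-6856 - 7534\right) - 111\right) 71999 = \left(-14390 - 111\right) 71999 = \left(-14501\right) 71999 = -1044057499$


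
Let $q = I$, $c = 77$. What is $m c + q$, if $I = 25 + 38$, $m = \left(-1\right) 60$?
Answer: $-4557$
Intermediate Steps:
$m = -60$
$I = 63$
$q = 63$
$m c + q = \left(-60\right) 77 + 63 = -4620 + 63 = -4557$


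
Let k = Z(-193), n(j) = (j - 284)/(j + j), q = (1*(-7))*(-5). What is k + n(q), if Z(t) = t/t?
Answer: -179/70 ≈ -2.5571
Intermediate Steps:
q = 35 (q = -7*(-5) = 35)
n(j) = (-284 + j)/(2*j) (n(j) = (-284 + j)/((2*j)) = (-284 + j)*(1/(2*j)) = (-284 + j)/(2*j))
Z(t) = 1
k = 1
k + n(q) = 1 + (½)*(-284 + 35)/35 = 1 + (½)*(1/35)*(-249) = 1 - 249/70 = -179/70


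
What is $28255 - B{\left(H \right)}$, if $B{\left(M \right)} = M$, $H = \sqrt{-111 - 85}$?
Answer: $28255 - 14 i \approx 28255.0 - 14.0 i$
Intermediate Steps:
$H = 14 i$ ($H = \sqrt{-196} = 14 i \approx 14.0 i$)
$28255 - B{\left(H \right)} = 28255 - 14 i$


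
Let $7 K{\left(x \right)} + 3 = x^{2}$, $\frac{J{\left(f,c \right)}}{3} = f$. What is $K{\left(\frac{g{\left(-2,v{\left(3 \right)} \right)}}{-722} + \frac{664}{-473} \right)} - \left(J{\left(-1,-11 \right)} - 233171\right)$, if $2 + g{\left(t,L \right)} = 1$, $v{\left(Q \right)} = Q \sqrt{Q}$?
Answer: $\frac{190359504038313965}{816384436252} \approx 2.3317 \cdot 10^{5}$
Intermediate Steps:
$v{\left(Q \right)} = Q^{\frac{3}{2}}$
$g{\left(t,L \right)} = -1$ ($g{\left(t,L \right)} = -2 + 1 = -1$)
$J{\left(f,c \right)} = 3 f$
$K{\left(x \right)} = - \frac{3}{7} + \frac{x^{2}}{7}$
$K{\left(\frac{g{\left(-2,v{\left(3 \right)} \right)}}{-722} + \frac{664}{-473} \right)} - \left(J{\left(-1,-11 \right)} - 233171\right) = \left(- \frac{3}{7} + \frac{\left(- \frac{1}{-722} + \frac{664}{-473}\right)^{2}}{7}\right) - \left(3 \left(-1\right) - 233171\right) = \left(- \frac{3}{7} + \frac{\left(\left(-1\right) \left(- \frac{1}{722}\right) + 664 \left(- \frac{1}{473}\right)\right)^{2}}{7}\right) - \left(-3 - 233171\right) = \left(- \frac{3}{7} + \frac{\left(\frac{1}{722} - \frac{664}{473}\right)^{2}}{7}\right) - -233174 = \left(- \frac{3}{7} + \frac{\left(- \frac{478935}{341506}\right)^{2}}{7}\right) + 233174 = \left(- \frac{3}{7} + \frac{1}{7} \cdot \frac{229378734225}{116626348036}\right) + 233174 = \left(- \frac{3}{7} + \frac{229378734225}{816384436252}\right) + 233174 = - \frac{120500309883}{816384436252} + 233174 = \frac{190359504038313965}{816384436252}$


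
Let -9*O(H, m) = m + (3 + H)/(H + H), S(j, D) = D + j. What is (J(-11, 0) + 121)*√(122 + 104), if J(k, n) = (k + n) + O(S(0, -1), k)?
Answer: 334*√226/3 ≈ 1673.7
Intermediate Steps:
O(H, m) = -m/9 - (3 + H)/(18*H) (O(H, m) = -(m + (3 + H)/(H + H))/9 = -(m + (3 + H)/((2*H)))/9 = -(m + (3 + H)*(1/(2*H)))/9 = -(m + (3 + H)/(2*H))/9 = -m/9 - (3 + H)/(18*H))
J(k, n) = ⅑ + n + 8*k/9 (J(k, n) = (k + n) + (-3 - (-1 + 0)*(1 + 2*k))/(18*(-1 + 0)) = (k + n) + (1/18)*(-3 - 1*(-1)*(1 + 2*k))/(-1) = (k + n) + (1/18)*(-1)*(-3 + (1 + 2*k)) = (k + n) + (1/18)*(-1)*(-2 + 2*k) = (k + n) + (⅑ - k/9) = ⅑ + n + 8*k/9)
(J(-11, 0) + 121)*√(122 + 104) = ((⅑ + 0 + (8/9)*(-11)) + 121)*√(122 + 104) = ((⅑ + 0 - 88/9) + 121)*√226 = (-29/3 + 121)*√226 = 334*√226/3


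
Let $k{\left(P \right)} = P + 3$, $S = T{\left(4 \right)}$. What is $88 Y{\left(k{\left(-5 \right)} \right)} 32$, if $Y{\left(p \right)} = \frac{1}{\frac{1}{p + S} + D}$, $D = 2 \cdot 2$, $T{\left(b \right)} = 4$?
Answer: $\frac{5632}{9} \approx 625.78$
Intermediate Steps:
$D = 4$
$S = 4$
$k{\left(P \right)} = 3 + P$
$Y{\left(p \right)} = \frac{1}{4 + \frac{1}{4 + p}}$ ($Y{\left(p \right)} = \frac{1}{\frac{1}{p + 4} + 4} = \frac{1}{\frac{1}{4 + p} + 4} = \frac{1}{4 + \frac{1}{4 + p}}$)
$88 Y{\left(k{\left(-5 \right)} \right)} 32 = 88 \frac{4 + \left(3 - 5\right)}{17 + 4 \left(3 - 5\right)} 32 = 88 \frac{4 - 2}{17 + 4 \left(-2\right)} 32 = 88 \frac{1}{17 - 8} \cdot 2 \cdot 32 = 88 \cdot \frac{1}{9} \cdot 2 \cdot 32 = 88 \cdot \frac{2}{9} \cdot 32 = \frac{176}{9} \cdot 32 = \frac{5632}{9}$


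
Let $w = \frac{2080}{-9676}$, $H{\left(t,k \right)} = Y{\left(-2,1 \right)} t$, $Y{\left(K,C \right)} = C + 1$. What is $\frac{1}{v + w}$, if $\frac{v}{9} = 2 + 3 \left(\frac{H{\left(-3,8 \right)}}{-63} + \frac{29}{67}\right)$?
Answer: $\frac{1134511}{36353171} \approx 0.031208$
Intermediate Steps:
$Y{\left(K,C \right)} = 1 + C$
$H{\left(t,k \right)} = 2 t$ ($H{\left(t,k \right)} = \left(1 + 1\right) t = 2 t$)
$w = - \frac{520}{2419}$ ($w = 2080 \left(- \frac{1}{9676}\right) = - \frac{520}{2419} \approx -0.21496$)
$v = \frac{15129}{469}$ ($v = 9 \left(2 + 3 \left(\frac{2 \left(-3\right)}{-63} + \frac{29}{67}\right)\right) = 9 \left(2 + 3 \left(\left(-6\right) \left(- \frac{1}{63}\right) + 29 \cdot \frac{1}{67}\right)\right) = 9 \left(2 + 3 \left(\frac{2}{21} + \frac{29}{67}\right)\right) = 9 \left(2 + 3 \cdot \frac{743}{1407}\right) = 9 \left(2 + \frac{743}{469}\right) = 9 \cdot \frac{1681}{469} = \frac{15129}{469} \approx 32.258$)
$\frac{1}{v + w} = \frac{1}{\frac{15129}{469} - \frac{520}{2419}} = \frac{1}{\frac{36353171}{1134511}} = \frac{1134511}{36353171}$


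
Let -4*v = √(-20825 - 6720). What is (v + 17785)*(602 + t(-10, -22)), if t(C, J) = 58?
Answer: 11738100 - 165*I*√27545 ≈ 1.1738e+7 - 27385.0*I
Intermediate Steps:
v = -I*√27545/4 (v = -√(-20825 - 6720)/4 = -I*√27545/4 ≈ -41.492*I)
(v + 17785)*(602 + t(-10, -22)) = (-I*√27545/4 + 17785)*(602 + 58) = (17785 - I*√27545/4)*660 = 11738100 - 165*I*√27545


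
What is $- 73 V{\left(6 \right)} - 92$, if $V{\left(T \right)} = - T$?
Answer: $346$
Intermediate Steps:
$- 73 V{\left(6 \right)} - 92 = - 73 \left(\left(-1\right) 6\right) - 92 = \left(-73\right) \left(-6\right) - 92 = 438 - 92 = 346$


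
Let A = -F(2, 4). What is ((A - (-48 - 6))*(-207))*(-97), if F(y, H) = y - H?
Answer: 1124424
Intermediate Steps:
A = 2 (A = -(2 - 1*4) = -(2 - 4) = -1*(-2) = 2)
((A - (-48 - 6))*(-207))*(-97) = ((2 - (-48 - 6))*(-207))*(-97) = ((2 - 1*(-54))*(-207))*(-97) = ((2 + 54)*(-207))*(-97) = (56*(-207))*(-97) = -11592*(-97) = 1124424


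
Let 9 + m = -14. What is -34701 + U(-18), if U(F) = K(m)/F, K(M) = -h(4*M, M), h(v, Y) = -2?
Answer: -312310/9 ≈ -34701.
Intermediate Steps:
m = -23 (m = -9 - 14 = -23)
K(M) = 2 (K(M) = -1*(-2) = 2)
U(F) = 2/F
-34701 + U(-18) = -34701 + 2/(-18) = -34701 + 2*(-1/18) = -34701 - ⅑ = -312310/9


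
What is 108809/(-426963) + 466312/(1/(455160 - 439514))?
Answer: 3115086845645767/426963 ≈ 7.2959e+9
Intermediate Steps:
108809/(-426963) + 466312/(1/(455160 - 439514)) = 108809*(-1/426963) + 466312/(1/15646) = -108809/426963 + 466312/(1/15646) = -108809/426963 + 466312*15646 = -108809/426963 + 7295917552 = 3115086845645767/426963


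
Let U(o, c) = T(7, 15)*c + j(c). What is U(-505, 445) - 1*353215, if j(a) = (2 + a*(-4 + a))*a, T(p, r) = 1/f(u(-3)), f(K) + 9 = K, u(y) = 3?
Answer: 521859755/6 ≈ 8.6977e+7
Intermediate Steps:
f(K) = -9 + K
T(p, r) = -⅙ (T(p, r) = 1/(-9 + 3) = 1/(-6) = -⅙)
j(a) = a*(2 + a*(-4 + a))
U(o, c) = -c/6 + c*(2 + c² - 4*c)
U(-505, 445) - 1*353215 = (⅙)*445*(11 - 24*445 + 6*445²) - 1*353215 = (⅙)*445*(11 - 10680 + 6*198025) - 353215 = (⅙)*445*(11 - 10680 + 1188150) - 353215 = (⅙)*445*1177481 - 353215 = 523979045/6 - 353215 = 521859755/6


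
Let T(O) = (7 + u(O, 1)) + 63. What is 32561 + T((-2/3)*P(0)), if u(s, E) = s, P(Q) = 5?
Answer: 97883/3 ≈ 32628.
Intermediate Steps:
T(O) = 70 + O (T(O) = (7 + O) + 63 = 70 + O)
32561 + T((-2/3)*P(0)) = 32561 + (70 - 2/3*5) = 32561 + (70 - 2*⅓*5) = 32561 + (70 - ⅔*5) = 32561 + (70 - 10/3) = 32561 + 200/3 = 97883/3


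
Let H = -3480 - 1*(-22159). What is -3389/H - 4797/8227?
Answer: -117484466/153672133 ≈ -0.76451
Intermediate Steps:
H = 18679 (H = -3480 + 22159 = 18679)
-3389/H - 4797/8227 = -3389/18679 - 4797/8227 = -117484466/153672133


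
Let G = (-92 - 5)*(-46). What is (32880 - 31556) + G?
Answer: 5786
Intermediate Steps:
G = 4462 (G = -97*(-46) = 4462)
(32880 - 31556) + G = (32880 - 31556) + 4462 = 1324 + 4462 = 5786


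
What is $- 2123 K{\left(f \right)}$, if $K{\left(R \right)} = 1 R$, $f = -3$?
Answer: $6369$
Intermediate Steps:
$K{\left(R \right)} = R$
$- 2123 K{\left(f \right)} = \left(-2123\right) \left(-3\right) = 6369$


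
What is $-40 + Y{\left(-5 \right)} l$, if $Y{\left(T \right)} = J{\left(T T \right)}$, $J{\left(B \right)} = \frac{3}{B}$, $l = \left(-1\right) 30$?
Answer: $- \frac{218}{5} \approx -43.6$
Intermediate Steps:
$l = -30$
$Y{\left(T \right)} = \frac{3}{T^{2}}$ ($Y{\left(T \right)} = \frac{3}{T T} = \frac{3}{T^{2}}$)
$-40 + Y{\left(-5 \right)} l = -40 + \frac{3}{25} \left(-30\right) = -40 - \frac{18}{5} = - \frac{218}{5}$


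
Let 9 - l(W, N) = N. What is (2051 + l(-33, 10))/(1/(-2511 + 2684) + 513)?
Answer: 7093/1775 ≈ 3.9961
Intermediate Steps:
l(W, N) = 9 - N
(2051 + l(-33, 10))/(1/(-2511 + 2684) + 513) = (2051 + (9 - 1*10))/(1/(-2511 + 2684) + 513) = (2051 + (9 - 10))/(1/173 + 513) = (2051 - 1)/(1/173 + 513) = 2050/(88750/173) = 2050*(173/88750) = 7093/1775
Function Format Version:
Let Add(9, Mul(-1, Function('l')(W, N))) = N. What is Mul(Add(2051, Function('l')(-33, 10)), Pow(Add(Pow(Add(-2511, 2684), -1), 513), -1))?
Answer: Rational(7093, 1775) ≈ 3.9961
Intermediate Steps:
Function('l')(W, N) = Add(9, Mul(-1, N))
Mul(Add(2051, Function('l')(-33, 10)), Pow(Add(Pow(Add(-2511, 2684), -1), 513), -1)) = Mul(Add(2051, Add(9, Mul(-1, 10))), Pow(Add(Pow(Add(-2511, 2684), -1), 513), -1)) = Mul(Add(2051, Add(9, -10)), Pow(Add(Pow(173, -1), 513), -1)) = Mul(Add(2051, -1), Pow(Add(Rational(1, 173), 513), -1)) = Mul(2050, Pow(Rational(88750, 173), -1)) = Mul(2050, Rational(173, 88750)) = Rational(7093, 1775)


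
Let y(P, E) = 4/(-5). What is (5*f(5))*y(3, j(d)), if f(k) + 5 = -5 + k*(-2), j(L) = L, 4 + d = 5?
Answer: 80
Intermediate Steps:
d = 1 (d = -4 + 5 = 1)
y(P, E) = -4/5 (y(P, E) = 4*(-1/5) = -4/5)
f(k) = -10 - 2*k (f(k) = -5 + (-5 + k*(-2)) = -5 + (-5 - 2*k) = -10 - 2*k)
(5*f(5))*y(3, j(d)) = (5*(-10 - 2*5))*(-4/5) = (5*(-10 - 10))*(-4/5) = (5*(-20))*(-4/5) = -100*(-4/5) = 80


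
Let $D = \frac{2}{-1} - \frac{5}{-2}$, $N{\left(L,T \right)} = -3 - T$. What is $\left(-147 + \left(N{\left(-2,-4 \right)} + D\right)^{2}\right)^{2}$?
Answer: $\frac{335241}{16} \approx 20953.0$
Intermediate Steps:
$D = \frac{1}{2}$ ($D = 2 \left(-1\right) - - \frac{5}{2} = -2 + \frac{5}{2} = \frac{1}{2} \approx 0.5$)
$\left(-147 + \left(N{\left(-2,-4 \right)} + D\right)^{2}\right)^{2} = \left(-147 + \left(\left(-3 - -4\right) + \frac{1}{2}\right)^{2}\right)^{2} = \left(-147 + \left(\left(-3 + 4\right) + \frac{1}{2}\right)^{2}\right)^{2} = \left(-147 + \left(1 + \frac{1}{2}\right)^{2}\right)^{2} = \left(-147 + \left(\frac{3}{2}\right)^{2}\right)^{2} = \left(-147 + \frac{9}{4}\right)^{2} = \left(- \frac{579}{4}\right)^{2} = \frac{335241}{16}$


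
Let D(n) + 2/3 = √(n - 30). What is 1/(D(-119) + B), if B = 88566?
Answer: 797088/70594365757 - 9*I*√149/70594365757 ≈ 1.1291e-5 - 1.5562e-9*I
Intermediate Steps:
D(n) = -⅔ + √(-30 + n) (D(n) = -⅔ + √(n - 30) = -⅔ + √(-30 + n))
1/(D(-119) + B) = 1/((-⅔ + √(-30 - 119)) + 88566) = 1/((-⅔ + √(-149)) + 88566) = 1/((-⅔ + I*√149) + 88566) = 1/(265696/3 + I*√149)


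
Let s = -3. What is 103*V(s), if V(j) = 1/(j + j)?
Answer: -103/6 ≈ -17.167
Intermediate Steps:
V(j) = 1/(2*j)
103*V(s) = 103*((½)/(-3)) = 103*((½)*(-⅓)) = 103*(-⅙) = -103/6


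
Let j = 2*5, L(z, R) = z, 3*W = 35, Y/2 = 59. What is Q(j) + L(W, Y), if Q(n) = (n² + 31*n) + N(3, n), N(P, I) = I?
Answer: 1295/3 ≈ 431.67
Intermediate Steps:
Y = 118 (Y = 2*59 = 118)
W = 35/3 (W = (⅓)*35 = 35/3 ≈ 11.667)
j = 10
Q(n) = n² + 32*n (Q(n) = (n² + 31*n) + n = n² + 32*n)
Q(j) + L(W, Y) = 10*(32 + 10) + 35/3 = 10*42 + 35/3 = 420 + 35/3 = 1295/3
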